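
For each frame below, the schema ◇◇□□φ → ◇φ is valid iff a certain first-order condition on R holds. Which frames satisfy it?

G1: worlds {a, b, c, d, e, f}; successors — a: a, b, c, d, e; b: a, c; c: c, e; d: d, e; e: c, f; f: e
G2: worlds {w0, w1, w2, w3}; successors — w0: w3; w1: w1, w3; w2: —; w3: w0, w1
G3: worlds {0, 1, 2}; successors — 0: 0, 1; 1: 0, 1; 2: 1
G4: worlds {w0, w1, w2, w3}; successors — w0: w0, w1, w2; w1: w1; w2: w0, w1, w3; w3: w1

The schema corresponds to a generalized confluence (Geach) condition: ∀x ∀y (xR²y → ∃w (yR²w ∧ xRw)).
G1: fails — dR²f but no w with fR²w and dRw.
G2: fails — w0R²w0 but no w with w0R²w and w0Rw.
G3: holds.
G4: holds.

G3, G4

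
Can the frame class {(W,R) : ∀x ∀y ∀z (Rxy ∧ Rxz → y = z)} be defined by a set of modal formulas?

Yes, by ◇r → □r

This is a Sahlqvist condition; the CD axiom ◇r → □r defines it.
Suppose ◇r→□r is valid. Take Rxy, Rxz and set V(r)={y}. Then ◇r at x, so □r at x, so r at z, i.e. z=y.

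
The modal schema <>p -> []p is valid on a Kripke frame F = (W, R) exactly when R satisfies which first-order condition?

partial functionality: forall x forall y forall z (Rxy & Rxz -> y = z)

Suppose ◇p→□p is valid. Take Rxy, Rxz and set V(p)={y}. Then ◇p at x, so □p at x, so p at z, i.e. z=y.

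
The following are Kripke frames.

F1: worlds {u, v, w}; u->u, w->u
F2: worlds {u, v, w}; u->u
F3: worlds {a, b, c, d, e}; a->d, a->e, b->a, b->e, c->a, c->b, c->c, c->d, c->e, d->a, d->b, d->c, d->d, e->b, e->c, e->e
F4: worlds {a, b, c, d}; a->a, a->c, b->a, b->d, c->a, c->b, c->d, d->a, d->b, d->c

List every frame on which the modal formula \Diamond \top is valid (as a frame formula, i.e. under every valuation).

This is the axiom for seriality; its first-order frame correspondent is \forall x \exists y Rxy.
F1: fails — world v has no successor.
F2: fails — world v has no successor.
F3: satisfies the condition.
F4: satisfies the condition.

F3, F4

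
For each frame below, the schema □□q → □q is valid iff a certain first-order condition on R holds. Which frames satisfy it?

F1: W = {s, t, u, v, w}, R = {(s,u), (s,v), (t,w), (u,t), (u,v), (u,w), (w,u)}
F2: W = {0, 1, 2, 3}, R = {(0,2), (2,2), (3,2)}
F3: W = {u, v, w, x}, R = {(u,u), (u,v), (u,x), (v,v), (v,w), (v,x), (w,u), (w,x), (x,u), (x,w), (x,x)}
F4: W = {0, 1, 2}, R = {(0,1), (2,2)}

F2, F3

The schema corresponds to density: ∀x ∀y (Rxy → ∃z (Rxz ∧ Rzy)).
F1: fails — Ruv but no z with Ruz and Rzv.
F2: ✓.
F3: ✓.
F4: fails — R01 but no z with R0z and Rz1.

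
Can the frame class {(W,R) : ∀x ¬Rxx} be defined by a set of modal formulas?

Modal frame validity is preserved under surjective bounded morphisms.
The 5-cycle (worlds 0,1,2,3,4 with 0→1→2→3→4→0) is irreflexive, and the map sending every world to a single reflexive point • is a surjective bounded morphism (forth: every edge maps to (•,•); back: every world has a successor). So any modal formula valid on the 5-cycle is also valid on the reflexive point, which is not irreflexive.
So the class is not modally definable.

No — not modally definable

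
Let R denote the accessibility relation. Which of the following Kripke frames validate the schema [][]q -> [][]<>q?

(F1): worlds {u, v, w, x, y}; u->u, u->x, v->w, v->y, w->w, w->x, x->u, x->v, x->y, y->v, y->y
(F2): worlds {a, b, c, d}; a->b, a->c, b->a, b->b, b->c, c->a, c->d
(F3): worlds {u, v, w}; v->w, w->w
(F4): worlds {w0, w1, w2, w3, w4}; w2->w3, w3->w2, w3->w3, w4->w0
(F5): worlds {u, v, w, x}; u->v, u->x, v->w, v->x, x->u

(F1), (F3), (F4)

This is the axiom for a generalized confluence (Geach) condition; its first-order frame correspondent is forall x forall z (x R^2 z -> exists w (x R^2 w & zRw)).
(F1): ✓.
(F2): fails — aR²d but no w with aR²w and dRw.
(F3): ✓.
(F4): ✓.
(F5): fails — uR²w but no t with uR²t and wRt.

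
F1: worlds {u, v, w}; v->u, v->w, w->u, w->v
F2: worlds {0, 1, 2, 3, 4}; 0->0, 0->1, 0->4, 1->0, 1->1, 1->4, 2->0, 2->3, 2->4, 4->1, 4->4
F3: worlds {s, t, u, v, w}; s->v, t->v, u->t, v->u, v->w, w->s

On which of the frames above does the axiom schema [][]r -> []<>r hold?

F3

Frame correspondent (Sahlqvist): forall x forall z (xRz -> exists w (x R^2 w & zRw)) — i.e. a generalized confluence (Geach) condition.
F1: fails — vRu but no t with vR²t and uRt.
F2: fails — 2R3 but no w with 2R²w and 3Rw.
F3: holds.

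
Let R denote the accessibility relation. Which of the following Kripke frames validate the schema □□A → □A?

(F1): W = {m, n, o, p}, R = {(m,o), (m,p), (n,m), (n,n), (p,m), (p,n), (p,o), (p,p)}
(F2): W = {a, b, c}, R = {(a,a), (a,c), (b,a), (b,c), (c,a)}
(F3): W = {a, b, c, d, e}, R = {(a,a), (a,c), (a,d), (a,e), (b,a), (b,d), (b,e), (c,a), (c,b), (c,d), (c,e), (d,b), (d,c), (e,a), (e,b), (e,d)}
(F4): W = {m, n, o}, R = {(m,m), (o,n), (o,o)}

(F1), (F2), (F4)

The schema corresponds to density: ∀x ∀y (Rxy → ∃z (Rxz ∧ Rzy)).
(F1): condition met.
(F2): condition met.
(F3): fails — Rdc but no z with Rdz and Rzc.
(F4): condition met.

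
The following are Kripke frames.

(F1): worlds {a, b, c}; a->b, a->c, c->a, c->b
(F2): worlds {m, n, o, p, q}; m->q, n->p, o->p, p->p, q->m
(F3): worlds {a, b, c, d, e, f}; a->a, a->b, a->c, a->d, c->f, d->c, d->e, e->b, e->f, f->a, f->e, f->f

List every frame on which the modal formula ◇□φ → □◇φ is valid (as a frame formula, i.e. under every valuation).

(F2)

Frame correspondent (Sahlqvist): ∀x ∀y ∀z (Rxy ∧ Rxz → ∃w (Ryw ∧ Rzw)) — i.e. convergence.
(F1): fails — Rac and Rab but c and b have no common successor.
(F2): condition met.
(F3): fails — Rab and Rab but b and b have no common successor.
Valid on: (F2).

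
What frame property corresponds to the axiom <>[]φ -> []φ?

the Euclidean property: forall x forall y forall z (Rxy & Rxz -> Ryz)

This is a form of the 5 axiom.
Its frame correspondent is the Euclidean property — forall x forall y forall z (Rxy & Rxz -> Ryz).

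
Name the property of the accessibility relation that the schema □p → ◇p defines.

seriality: ∀x ∃y Rxy

Suppose □p→◇p is valid. At any x set V(p)=W. Then □p at x, so ◇p at x, so x has a successor.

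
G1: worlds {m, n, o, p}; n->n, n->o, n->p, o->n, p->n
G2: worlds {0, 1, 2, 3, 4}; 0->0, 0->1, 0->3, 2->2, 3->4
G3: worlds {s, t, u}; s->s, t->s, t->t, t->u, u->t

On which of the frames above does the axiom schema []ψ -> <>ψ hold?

G3

Frame correspondent (Sahlqvist): forall x exists y Rxy — i.e. seriality.
G1: fails — world m has no successor.
G2: fails — world 1 has no successor.
G3: ✓.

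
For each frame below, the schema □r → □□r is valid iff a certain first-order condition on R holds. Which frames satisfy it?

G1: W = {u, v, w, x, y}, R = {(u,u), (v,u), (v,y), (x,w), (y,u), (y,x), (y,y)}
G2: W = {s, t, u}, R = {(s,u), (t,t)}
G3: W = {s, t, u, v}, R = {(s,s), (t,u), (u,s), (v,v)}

This is the axiom for transitivity; its first-order frame correspondent is ∀x ∀y ∀z (Rxy ∧ Ryz → Rxz).
G1: fails — Ryx and Rxw but not Ryw.
G2: condition met.
G3: fails — Rtu and Rus but not Rts.

G2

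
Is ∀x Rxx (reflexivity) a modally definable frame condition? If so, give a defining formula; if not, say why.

This is a Sahlqvist condition; the T axiom □p → p defines it.
Suppose □p→p is valid. At any x set V(p)={w : Rxw}. Then □p holds at x, so p holds at x, i.e. Rxx.

Yes, by □p → p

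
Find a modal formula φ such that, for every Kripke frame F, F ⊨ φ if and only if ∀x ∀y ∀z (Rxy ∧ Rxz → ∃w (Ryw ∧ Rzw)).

◇□s → □◇s

The condition is convergence. The .2 schema ◇□s → □◇s defines it.
Suppose ◇□s→□◇s is valid. Take Rxy, Rxz and set V(s)={w : Ryw}. Then □s at y so ◇□s at x, so □◇s at x, so ◇s at z, giving w with Rzw and Ryw.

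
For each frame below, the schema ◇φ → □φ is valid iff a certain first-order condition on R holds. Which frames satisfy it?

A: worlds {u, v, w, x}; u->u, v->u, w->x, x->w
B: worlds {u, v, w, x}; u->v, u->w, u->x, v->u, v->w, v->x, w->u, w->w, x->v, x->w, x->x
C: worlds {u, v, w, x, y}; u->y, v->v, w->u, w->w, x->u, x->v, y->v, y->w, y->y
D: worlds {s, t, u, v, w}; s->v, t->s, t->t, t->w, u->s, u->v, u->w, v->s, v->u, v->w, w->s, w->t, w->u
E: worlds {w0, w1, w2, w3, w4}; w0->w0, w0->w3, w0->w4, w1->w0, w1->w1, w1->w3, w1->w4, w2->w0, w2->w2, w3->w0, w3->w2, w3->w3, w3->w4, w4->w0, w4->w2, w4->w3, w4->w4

A

This is the axiom for partial functionality; its first-order frame correspondent is ∀x ∀y ∀z (Rxy ∧ Rxz → y = z).
A: satisfies the condition.
B: fails — u sees both v and w.
C: fails — w sees both u and w.
D: fails — t sees both s and t.
E: fails — w0 sees both w0 and w3.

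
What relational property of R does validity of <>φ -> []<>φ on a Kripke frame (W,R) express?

the Euclidean property

Suppose ◇φ→□◇φ is valid. Take Rxy, Rxz and set V(φ)={y}. Then ◇φ at x, so □◇φ at x, so ◇φ at z, so some w with Rzw has φ; w=y, i.e. Rzy. By symmetry of the argument, Ryz.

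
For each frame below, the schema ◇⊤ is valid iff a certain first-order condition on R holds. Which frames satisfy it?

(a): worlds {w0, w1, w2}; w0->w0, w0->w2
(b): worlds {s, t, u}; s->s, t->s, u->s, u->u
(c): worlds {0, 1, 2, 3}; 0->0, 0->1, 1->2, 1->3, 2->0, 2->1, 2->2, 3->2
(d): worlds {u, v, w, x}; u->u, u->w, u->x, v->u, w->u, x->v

Frame correspondent (Sahlqvist): ∀x ∃y Rxy — i.e. seriality.
(a): fails — world w1 has no successor.
(b): satisfies the condition.
(c): satisfies the condition.
(d): satisfies the condition.

(b), (c), (d)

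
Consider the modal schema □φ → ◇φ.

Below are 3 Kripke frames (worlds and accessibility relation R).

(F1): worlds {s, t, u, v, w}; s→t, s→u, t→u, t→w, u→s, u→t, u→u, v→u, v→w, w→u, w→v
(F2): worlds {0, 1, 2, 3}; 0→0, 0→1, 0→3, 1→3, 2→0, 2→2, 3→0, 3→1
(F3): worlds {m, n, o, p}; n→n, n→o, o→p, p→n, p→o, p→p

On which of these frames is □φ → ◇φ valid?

(F1), (F2)

Frame correspondent (Sahlqvist): ∀x ∃y Rxy — i.e. seriality.
(F1): holds.
(F2): holds.
(F3): fails — world m has no successor.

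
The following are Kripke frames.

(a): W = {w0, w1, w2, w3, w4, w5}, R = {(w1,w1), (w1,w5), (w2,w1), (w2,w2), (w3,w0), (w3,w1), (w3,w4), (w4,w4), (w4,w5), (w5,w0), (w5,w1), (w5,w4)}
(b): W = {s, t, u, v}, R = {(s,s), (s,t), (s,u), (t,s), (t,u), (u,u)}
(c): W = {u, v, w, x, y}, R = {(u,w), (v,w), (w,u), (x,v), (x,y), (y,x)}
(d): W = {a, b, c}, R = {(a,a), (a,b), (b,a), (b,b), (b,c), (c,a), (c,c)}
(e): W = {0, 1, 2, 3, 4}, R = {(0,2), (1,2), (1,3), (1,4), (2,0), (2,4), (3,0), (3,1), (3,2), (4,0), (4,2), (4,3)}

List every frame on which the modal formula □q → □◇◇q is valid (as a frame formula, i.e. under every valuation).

(b), (d), (e)

This is the axiom for a generalized confluence (Geach) condition; its first-order frame correspondent is ∀x ∀z (xRz → ∃w (xRw ∧ zR²w)).
(a): fails — w3Rw0 but no w with w3Rw and w0R²w.
(b): condition met.
(c): fails — xRv but no t with xRt and vR²t.
(d): condition met.
(e): condition met.
Valid on: (b), (d), (e).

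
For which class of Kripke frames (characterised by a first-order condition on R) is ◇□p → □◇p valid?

Suppose ◇□p→□◇p is valid. Take Rxy, Rxz and set V(p)={w : Ryw}. Then □p at y so ◇□p at x, so □◇p at x, so ◇p at z, giving w with Rzw and Ryw.
The converse is a direct semantic check.
Frame condition: ∀x ∀y ∀z (Rxy ∧ Rxz → ∃w (Ryw ∧ Rzw)).

convergence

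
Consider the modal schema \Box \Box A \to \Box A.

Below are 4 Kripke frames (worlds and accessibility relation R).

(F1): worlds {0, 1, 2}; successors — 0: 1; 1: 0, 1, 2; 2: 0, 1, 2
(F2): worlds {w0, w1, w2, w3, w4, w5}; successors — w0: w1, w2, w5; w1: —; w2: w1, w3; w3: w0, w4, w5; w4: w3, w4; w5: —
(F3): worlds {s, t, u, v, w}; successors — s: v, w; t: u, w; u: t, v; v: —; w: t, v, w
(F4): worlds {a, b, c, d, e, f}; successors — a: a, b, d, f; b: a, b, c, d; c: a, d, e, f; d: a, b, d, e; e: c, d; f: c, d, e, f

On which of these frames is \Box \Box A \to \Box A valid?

Frame correspondent (Sahlqvist): \forall x \forall y (Rxy \to \exists z (Rxz \wedge Rzy)) — i.e. density.
(F1): ✓.
(F2): fails — Rw3w0 but no z with Rw3z and Rzw0.
(F3): fails — Ruv but no z with Ruz and Rzv.
(F4): fails — Rec but no z with Rez and Rzc.
Valid on: (F1).

(F1)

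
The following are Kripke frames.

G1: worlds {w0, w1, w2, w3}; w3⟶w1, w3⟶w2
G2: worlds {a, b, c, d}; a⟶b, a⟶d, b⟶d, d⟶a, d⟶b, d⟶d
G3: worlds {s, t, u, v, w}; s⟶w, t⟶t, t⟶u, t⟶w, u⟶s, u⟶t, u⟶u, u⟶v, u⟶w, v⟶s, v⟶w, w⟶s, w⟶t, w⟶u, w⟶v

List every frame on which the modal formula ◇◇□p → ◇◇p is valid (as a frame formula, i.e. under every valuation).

The schema corresponds to a generalized confluence (Geach) condition: ∀x ∀y (xR²y → ∃w (yRw ∧ xR²w)).
G1: holds.
G2: holds.
G3: fails — sR²s but no w* with sRw* and sR²w*.

G1, G2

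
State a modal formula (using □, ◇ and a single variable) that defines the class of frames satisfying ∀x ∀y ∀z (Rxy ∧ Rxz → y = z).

◇r → □r

This is partial functionality; the standard corresponding axiom is CD: ◇r → □r.
Suppose ◇r→□r is valid. Take Rxy, Rxz and set V(r)={y}. Then ◇r at x, so □r at x, so r at z, i.e. z=y.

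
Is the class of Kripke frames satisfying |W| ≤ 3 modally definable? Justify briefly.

Modal frame validity is preserved under disjoint unions.
Any modal formula valid on each of 4 disjoint one-world frames is valid on their disjoint union (validity is preserved under disjoint unions). Each one-world frame has |W|=1≤3, but the union has |W|=4.
So no modal formula (or set of formulas) defines exactly the |W|≤3 frames.

Not definable by any modal formula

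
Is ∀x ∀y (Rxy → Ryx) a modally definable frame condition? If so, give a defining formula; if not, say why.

Yes: it is symmetry, defined by the B schema q → □◇q.
Suppose q→□◇q is valid. Take Rxy and set V(q)={x}. Then q at x, so □◇q at x, so ◇q at y, so some z with Ryz has q; z=x, i.e. Ryx.

Yes — defined by q → □◇q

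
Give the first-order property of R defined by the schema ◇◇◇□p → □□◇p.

This is a Sahlqvist (Geach-type) schema ◇^3□^1p → □^2◇^1p.
Minimal-valuation argument: fix x; take any y with xR^3y and any z with xR^2z. Set V(p) to the set of worlds R-reachable from y in exactly 1 step. Then □^1p holds at y, so the antecedent holds at x; validity forces ◇^1p at z, giving a w with zR^1w and yR^1w.
First-order correspondent: ∀x ∀y ∀z ((xR³y ∧ xR²z) → ∃w (yRw ∧ zRw)).

∀x ∀y ∀z ((xR³y ∧ xR²z) → ∃w (yRw ∧ zRw))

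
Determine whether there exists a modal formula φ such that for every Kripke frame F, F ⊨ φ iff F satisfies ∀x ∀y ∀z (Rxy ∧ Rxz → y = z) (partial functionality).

This is a Sahlqvist condition; the CD axiom ◇q → □q defines it.

Definable; ◇q → □q defines it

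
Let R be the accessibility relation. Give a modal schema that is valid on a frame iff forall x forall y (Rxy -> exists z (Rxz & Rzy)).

The condition is density. The C4 schema □□ψ → □ψ defines it.
Suppose □□ψ→□ψ is valid. Take Rxy and set V(ψ)={w : xR²w}. Then □□ψ at x, so □ψ at x, so ψ at y, i.e. ∃z(Rxz∧Rzy).

□□ψ → □ψ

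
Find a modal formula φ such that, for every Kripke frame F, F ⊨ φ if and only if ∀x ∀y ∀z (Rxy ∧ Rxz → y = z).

This is partial functionality; the standard corresponding axiom is CD: ◇r → □r.
Suppose ◇r→□r is valid. Take Rxy, Rxz and set V(r)={y}. Then ◇r at x, so □r at x, so r at z, i.e. z=y.

◇r → □r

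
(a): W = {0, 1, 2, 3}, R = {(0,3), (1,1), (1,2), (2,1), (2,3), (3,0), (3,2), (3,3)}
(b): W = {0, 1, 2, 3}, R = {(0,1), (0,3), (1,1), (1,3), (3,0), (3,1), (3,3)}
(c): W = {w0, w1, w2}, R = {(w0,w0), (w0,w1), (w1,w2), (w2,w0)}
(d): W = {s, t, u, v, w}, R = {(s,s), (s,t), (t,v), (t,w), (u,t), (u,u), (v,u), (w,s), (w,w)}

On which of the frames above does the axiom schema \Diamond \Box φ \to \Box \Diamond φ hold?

(a), (b)

This is the axiom for convergence; its first-order frame correspondent is \forall x \forall y \forall z (Rxy \wedge Rxz \to \exists w (Ryw \wedge Rzw)).
(a): satisfies the condition.
(b): satisfies the condition.
(c): fails — Rw0w1 and Rw0w0 but w1 and w0 have no common successor.
(d): fails — Rss and Rst but s and t have no common successor.
Valid on: (a), (b).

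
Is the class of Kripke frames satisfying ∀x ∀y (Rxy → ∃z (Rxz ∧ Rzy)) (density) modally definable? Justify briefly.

Yes: it is density, defined by the C4 schema □□q → □q.
Suppose □□q→□q is valid. Take Rxy and set V(q)={w : xR²w}. Then □□q at x, so □q at x, so q at y, i.e. ∃z(Rxz∧Rzy).

Yes, by □□q → □q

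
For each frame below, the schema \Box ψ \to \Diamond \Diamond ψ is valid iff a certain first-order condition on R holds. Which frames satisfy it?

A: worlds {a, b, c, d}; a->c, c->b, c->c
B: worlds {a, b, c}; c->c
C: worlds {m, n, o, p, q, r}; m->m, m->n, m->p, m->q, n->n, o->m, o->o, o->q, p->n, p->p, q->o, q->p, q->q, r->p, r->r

C

The schema corresponds to a generalized confluence (Geach) condition: \forall x \exists w (xRw \wedge x R^2 w).
A: fails — at b but no w with bRw and bR²w.
B: fails — at a but no w with aRw and aR²w.
C: condition met.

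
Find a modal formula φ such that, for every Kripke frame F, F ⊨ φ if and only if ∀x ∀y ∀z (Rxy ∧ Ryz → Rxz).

□q → □□q

This is transitivity; the standard corresponding axiom is 4: □q → □□q.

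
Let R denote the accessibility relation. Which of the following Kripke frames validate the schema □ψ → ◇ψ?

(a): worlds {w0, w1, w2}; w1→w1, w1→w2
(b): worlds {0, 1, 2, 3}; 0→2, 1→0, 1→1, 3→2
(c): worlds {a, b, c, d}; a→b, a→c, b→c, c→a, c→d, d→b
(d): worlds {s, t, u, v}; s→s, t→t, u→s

(c)

The schema corresponds to seriality: ∀x ∃y Rxy.
(a): fails — world w0 has no successor.
(b): fails — world 2 has no successor.
(c): holds.
(d): fails — world v has no successor.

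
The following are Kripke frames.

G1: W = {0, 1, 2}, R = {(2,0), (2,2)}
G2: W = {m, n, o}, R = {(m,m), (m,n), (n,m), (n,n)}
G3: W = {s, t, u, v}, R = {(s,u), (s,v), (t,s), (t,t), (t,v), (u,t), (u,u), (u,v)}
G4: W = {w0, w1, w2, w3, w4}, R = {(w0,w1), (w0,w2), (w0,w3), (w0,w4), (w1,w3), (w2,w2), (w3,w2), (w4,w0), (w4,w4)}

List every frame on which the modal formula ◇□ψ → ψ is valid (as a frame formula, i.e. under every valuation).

Frame correspondent (Sahlqvist): ∀x ∀y (Rxy → Ryx) — i.e. symmetry.
G1: fails — R20 but not R02.
G2: condition met.
G3: fails — Ruv but not Rvu.
G4: fails — Rw3w2 but not Rw2w3.
Valid on: G2.

G2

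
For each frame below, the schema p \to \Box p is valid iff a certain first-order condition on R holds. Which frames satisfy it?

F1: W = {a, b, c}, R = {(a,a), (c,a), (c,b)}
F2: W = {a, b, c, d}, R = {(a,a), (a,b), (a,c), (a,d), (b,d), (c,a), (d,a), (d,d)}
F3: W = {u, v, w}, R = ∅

Frame correspondent (Sahlqvist): \forall x \forall z (xRz \to \exists w (x = w \wedge z = w)) — i.e. a generalized confluence (Geach) condition.
F1: fails — cRa but c ≠ a.
F2: fails — aRb but a ≠ b.
F3: satisfies the condition.

F3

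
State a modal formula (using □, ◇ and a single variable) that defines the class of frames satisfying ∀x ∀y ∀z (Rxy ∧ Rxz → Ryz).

◇q → □◇q

This is the Euclidean property; the standard corresponding axiom is 5: ◇q → □◇q.
Suppose ◇q→□◇q is valid. Take Rxy, Rxz and set V(q)={y}. Then ◇q at x, so □◇q at x, so ◇q at z, so some w with Rzw has q; w=y, i.e. Rzy. By symmetry of the argument, Ryz.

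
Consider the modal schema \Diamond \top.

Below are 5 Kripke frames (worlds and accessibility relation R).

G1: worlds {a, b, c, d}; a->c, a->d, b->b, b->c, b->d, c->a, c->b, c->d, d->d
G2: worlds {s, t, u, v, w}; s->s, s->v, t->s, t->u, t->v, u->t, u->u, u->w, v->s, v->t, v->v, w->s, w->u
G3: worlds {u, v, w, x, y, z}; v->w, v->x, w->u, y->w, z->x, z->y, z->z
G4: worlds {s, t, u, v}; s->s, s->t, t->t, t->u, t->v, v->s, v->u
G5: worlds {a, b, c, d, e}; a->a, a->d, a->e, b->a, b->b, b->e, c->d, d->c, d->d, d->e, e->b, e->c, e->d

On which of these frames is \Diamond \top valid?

The schema corresponds to seriality: \forall x \exists y Rxy.
G1: satisfies the condition.
G2: satisfies the condition.
G3: fails — world u has no successor.
G4: fails — world u has no successor.
G5: satisfies the condition.
Valid on: G1, G2, G5.

G1, G2, G5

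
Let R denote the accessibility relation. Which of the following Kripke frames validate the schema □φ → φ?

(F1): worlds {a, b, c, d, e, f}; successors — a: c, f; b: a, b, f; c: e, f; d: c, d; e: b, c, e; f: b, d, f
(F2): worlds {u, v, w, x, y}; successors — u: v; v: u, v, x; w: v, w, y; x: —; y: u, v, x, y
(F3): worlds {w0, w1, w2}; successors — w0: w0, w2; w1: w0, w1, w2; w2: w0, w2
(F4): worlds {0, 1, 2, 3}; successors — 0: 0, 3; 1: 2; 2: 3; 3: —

This is the axiom for reflexivity; its first-order frame correspondent is ∀x Rxx.
(F1): fails — world a does not see itself.
(F2): fails — world u does not see itself.
(F3): condition met.
(F4): fails — world 1 does not see itself.
Valid on: (F3).

(F3)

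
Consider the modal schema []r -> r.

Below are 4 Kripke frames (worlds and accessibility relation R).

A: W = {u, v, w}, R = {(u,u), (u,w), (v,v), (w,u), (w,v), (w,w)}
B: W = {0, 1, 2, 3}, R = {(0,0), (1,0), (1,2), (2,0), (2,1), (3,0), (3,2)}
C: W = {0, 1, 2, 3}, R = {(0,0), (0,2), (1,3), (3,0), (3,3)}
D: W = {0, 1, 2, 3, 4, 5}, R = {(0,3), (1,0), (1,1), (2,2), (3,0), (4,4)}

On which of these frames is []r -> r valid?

A

Frame correspondent (Sahlqvist): forall x Rxx — i.e. reflexivity.
A: satisfies the condition.
B: fails — world 1 does not see itself.
C: fails — world 1 does not see itself.
D: fails — world 0 does not see itself.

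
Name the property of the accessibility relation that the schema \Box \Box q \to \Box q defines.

density: \forall x \forall y (Rxy \to \exists z (Rxz \wedge Rzy))

Suppose □□q→□q is valid. Take Rxy and set V(q)={w : xR²w}. Then □□q at x, so □q at x, so q at y, i.e. ∃z(Rxz∧Rzy).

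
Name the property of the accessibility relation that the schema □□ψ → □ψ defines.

Suppose □□ψ→□ψ is valid. Take Rxy and set V(ψ)={w : xR²w}. Then □□ψ at x, so □ψ at x, so ψ at y, i.e. ∃z(Rxz∧Rzy).

density: ∀x ∀y (Rxy → ∃z (Rxz ∧ Rzy))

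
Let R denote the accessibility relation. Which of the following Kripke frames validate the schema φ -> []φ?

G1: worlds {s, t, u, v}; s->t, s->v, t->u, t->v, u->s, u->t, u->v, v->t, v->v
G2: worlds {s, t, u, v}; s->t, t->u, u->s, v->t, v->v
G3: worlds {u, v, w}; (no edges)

G3

The schema corresponds to a generalized confluence (Geach) condition: forall x forall z (xRz -> exists w (x = w & z = w)).
G1: fails — sRt but s ≠ t.
G2: fails — sRt but s ≠ t.
G3: condition met.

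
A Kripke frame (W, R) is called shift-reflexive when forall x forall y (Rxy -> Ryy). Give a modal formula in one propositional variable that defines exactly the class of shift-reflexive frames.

A defining formula is □(□p → p) (the T□ axiom).
Suppose □(□p→p) is valid. Take Rxy and set V(p)={w : Ryw}. Then at y, □p holds; since □(□p→p) at x, □p→p at y, so p at y, i.e. Ryy.

□(□p → p)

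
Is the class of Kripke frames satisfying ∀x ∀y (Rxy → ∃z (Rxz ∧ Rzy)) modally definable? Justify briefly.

The condition is density. A defining modal formula is □□p → □p.

Yes — defined by □□p → □p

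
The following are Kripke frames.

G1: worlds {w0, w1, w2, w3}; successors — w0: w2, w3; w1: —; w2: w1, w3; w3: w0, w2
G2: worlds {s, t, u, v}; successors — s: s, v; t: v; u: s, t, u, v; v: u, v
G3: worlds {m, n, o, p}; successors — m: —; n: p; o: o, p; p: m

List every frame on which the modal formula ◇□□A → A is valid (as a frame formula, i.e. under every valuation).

The schema corresponds to a generalized confluence (Geach) condition: ∀x ∀y (xRy → ∃w (yR²w ∧ x = w)).
G1: fails — w0Rw3 but no w with w3R²w and w0=w.
G2: holds.
G3: fails — nRp but no w with pR²w and n=w.
Valid on: G2.

G2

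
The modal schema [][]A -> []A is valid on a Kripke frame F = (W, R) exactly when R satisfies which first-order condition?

Suppose □□A→□A is valid. Take Rxy and set V(A)={w : xR²w}. Then □□A at x, so □A at x, so A at y, i.e. ∃z(Rxz∧Rzy).
The converse is a direct semantic check.
So the correspondent is density.

Density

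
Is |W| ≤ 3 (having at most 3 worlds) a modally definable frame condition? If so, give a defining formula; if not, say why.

Modal frame validity is preserved under disjoint unions.
Any modal formula valid on each of 4 disjoint one-world frames is valid on their disjoint union (validity is preserved under disjoint unions). Each one-world frame has |W|=1≤3, but the union has |W|=4.
Hence having at most 3 worlds is not modally definable.

No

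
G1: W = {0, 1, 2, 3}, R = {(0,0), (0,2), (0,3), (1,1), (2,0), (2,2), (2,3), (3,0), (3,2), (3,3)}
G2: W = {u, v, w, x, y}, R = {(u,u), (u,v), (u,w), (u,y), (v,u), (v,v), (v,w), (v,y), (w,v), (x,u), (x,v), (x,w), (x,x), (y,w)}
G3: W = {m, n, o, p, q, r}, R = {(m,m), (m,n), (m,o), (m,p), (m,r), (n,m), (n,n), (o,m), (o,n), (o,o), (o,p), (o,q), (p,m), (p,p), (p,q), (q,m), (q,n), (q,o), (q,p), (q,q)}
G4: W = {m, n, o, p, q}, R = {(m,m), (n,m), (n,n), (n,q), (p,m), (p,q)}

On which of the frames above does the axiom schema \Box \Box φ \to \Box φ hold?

This is the axiom for density; its first-order frame correspondent is \forall x \forall y (Rxy \to \exists z (Rxz \wedge Rzy)).
G1: ✓.
G2: fails — Ryw but no z with Ryz and Rzw.
G3: ✓.
G4: fails — Rpq but no z with Rpz and Rzq.

G1, G3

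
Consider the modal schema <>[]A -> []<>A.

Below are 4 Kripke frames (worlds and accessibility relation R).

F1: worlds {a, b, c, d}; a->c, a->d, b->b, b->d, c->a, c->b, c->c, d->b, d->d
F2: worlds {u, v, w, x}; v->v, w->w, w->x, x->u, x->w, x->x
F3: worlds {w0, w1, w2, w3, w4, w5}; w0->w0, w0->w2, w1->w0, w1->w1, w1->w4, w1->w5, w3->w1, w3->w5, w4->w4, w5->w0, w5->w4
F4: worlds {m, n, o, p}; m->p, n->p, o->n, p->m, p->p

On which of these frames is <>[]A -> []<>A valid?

F1, F4

The schema corresponds to convergence: forall x forall y forall z (Rxy & Rxz -> exists w (Ryw & Rzw)).
F1: ✓.
F2: fails — Rxw and Rxu but w and u have no common successor.
F3: fails — Rw0w2 and Rw0w2 but w2 and w2 have no common successor.
F4: ✓.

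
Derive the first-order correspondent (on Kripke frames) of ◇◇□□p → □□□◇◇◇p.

∀x ∀y ∀z ((xR²y ∧ xR³z) → ∃w (yR²w ∧ zR³w))

This is a Sahlqvist (Geach-type) schema ◇^2□^2p → □^3◇^3p.
Minimal-valuation argument: fix x; take any y with xR^2y and any z with xR^3z. Set V(p) to the set of worlds R-reachable from y in exactly 2 steps. Then □^2p holds at y, so the antecedent holds at x; validity forces ◇^3p at z, giving a w with zR^3w and yR^2w.
First-order correspondent: ∀x ∀y ∀z ((xR²y ∧ xR³z) → ∃w (yR²w ∧ zR³w)).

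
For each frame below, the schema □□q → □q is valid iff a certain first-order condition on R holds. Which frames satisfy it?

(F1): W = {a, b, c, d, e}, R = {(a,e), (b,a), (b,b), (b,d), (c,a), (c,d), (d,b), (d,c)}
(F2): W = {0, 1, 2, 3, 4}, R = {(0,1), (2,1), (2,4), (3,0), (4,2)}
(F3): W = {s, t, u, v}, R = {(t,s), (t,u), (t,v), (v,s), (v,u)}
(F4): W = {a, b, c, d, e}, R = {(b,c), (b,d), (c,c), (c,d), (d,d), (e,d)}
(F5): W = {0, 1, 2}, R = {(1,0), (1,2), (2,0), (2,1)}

(F4)

This is the axiom for density; its first-order frame correspondent is ∀x ∀y (Rxy → ∃z (Rxz ∧ Rzy)).
(F1): fails — Rcd but no z with Rcz and Rzd.
(F2): fails — R01 but no z with R0z and Rz1.
(F3): fails — Rtv but no z with Rtz and Rzv.
(F4): holds.
(F5): fails — R12 but no z with R1z and Rz2.
Valid on: (F4).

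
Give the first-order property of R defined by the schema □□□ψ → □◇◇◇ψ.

∀x ∀z (xRz → ∃w (xR³w ∧ zR³w))

This is a Sahlqvist (Geach-type) schema ◇^0□^3ψ → □^1◇^3ψ.
Minimal-valuation argument: fix x; take any y with xR^0y and any z with xR^1z. Set V(ψ) to the set of worlds R-reachable from y in exactly 3 steps. Then □^3ψ holds at y, so the antecedent holds at x; validity forces ◇^3ψ at z, giving a w with zR^3w and yR^3w.
First-order correspondent: ∀x ∀z (xRz → ∃w (xR³w ∧ zR³w)).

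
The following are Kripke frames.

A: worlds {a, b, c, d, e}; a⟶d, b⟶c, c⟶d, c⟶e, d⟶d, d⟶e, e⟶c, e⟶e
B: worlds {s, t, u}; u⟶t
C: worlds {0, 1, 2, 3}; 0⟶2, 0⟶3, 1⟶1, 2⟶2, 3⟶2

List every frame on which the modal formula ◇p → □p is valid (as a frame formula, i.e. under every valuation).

Frame correspondent (Sahlqvist): ∀x ∀y ∀z (Rxy ∧ Rxz → y = z) — i.e. partial functionality.
A: fails — c sees both d and e.
B: satisfies the condition.
C: fails — 0 sees both 2 and 3.

B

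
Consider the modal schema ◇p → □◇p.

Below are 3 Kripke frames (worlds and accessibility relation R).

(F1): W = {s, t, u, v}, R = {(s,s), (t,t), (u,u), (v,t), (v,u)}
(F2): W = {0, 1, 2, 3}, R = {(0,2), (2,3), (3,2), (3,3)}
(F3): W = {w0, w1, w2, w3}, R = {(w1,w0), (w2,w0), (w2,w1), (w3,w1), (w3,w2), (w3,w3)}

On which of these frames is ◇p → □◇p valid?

Frame correspondent (Sahlqvist): ∀x ∀y ∀z (Rxy ∧ Rxz → Ryz) — i.e. the Euclidean property.
(F1): fails — Rvt and Rvu but not Rtu.
(F2): fails — R02 and R02 but not R22.
(F3): fails — Rw1w0 and Rw1w0 but not Rw0w0.
Valid on no frame.

none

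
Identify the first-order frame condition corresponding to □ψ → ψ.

Suppose □ψ→ψ is valid. At any x set V(ψ)={w : Rxw}. Then □ψ holds at x, so ψ holds at x, i.e. Rxx.
Conversely, on a frame with reflexivity the schema holds at every world under every valuation.
Frame condition: ∀x Rxx.

Reflexivity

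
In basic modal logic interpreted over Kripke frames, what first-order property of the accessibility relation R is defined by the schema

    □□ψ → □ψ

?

This is the C4 axiom.
Its frame correspondent is density — ∀x ∀y (Rxy → ∃z (Rxz ∧ Rzy)).

density: ∀x ∀y (Rxy → ∃z (Rxz ∧ Rzy))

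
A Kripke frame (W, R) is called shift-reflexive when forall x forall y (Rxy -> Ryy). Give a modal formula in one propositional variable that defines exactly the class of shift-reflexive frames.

□(□s → s)

The condition is shift-reflexivity. The T□ schema □(□s → s) defines it.
Suppose □(□s→s) is valid. Take Rxy and set V(s)={w : Ryw}. Then at y, □s holds; since □(□s→s) at x, □s→s at y, so s at y, i.e. Ryy.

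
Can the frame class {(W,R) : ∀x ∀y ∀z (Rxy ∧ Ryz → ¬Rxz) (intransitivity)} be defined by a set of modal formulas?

Not definable by any modal formula

Modal frame validity is preserved under surjective bounded morphisms.
The 7-cycle (worlds w0,w1,w2,w3,w4,w5,w6 with w0→w1→w2→w3→w4→w5→w6→w0) is intransitive. Mapping every world to a single reflexive point • is a surjective bounded morphism; the reflexive point is not intransitive (R••∧R•• but R••).
So the class is not modally definable.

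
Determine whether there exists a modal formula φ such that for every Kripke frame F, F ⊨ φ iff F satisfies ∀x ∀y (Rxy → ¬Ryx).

Not modally definable

Modal frame validity is preserved under surjective bounded morphisms.
The 5-cycle (worlds w0,w1,w2,w3,w4 with w0→w1→w2→w3→w4→w0) is asymmetric. Mapping every world to a single reflexive point • is a surjective bounded morphism, and the reflexive point is not asymmetric (R•• but asymmetry requires ¬R••).
So the class is not modally definable.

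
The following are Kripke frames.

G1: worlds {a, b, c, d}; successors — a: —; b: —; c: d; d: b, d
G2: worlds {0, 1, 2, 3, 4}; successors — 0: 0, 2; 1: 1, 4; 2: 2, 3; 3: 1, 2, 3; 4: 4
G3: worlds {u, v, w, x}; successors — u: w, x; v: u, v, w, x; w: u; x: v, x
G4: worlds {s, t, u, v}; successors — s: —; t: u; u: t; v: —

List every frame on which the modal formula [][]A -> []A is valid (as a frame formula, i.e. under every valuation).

Frame correspondent (Sahlqvist): forall x forall y (Rxy -> exists z (Rxz & Rzy)) — i.e. density.
G1: condition met.
G2: condition met.
G3: fails — Ruw but no z with Ruz and Rzw.
G4: fails — Rtu but no z with Rtz and Rzu.
Valid on: G1, G2.

G1, G2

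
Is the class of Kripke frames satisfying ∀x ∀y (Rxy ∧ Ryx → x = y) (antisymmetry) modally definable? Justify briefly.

Any modally definable frame class is closed under surjective bounded morphisms.
The 8-cycle (worlds s,t,u,v,w,x,y,z with s→t→u→v→w→x→y→z→s) is antisymmetric. Sending even-indexed worlds to a and odd-indexed worlds to b is a surjective bounded morphism onto the two-world frame with a↔b, which is not antisymmetric.
So no modal formula (or set of formulas) defines exactly the antisymmetric frames.

Not modally definable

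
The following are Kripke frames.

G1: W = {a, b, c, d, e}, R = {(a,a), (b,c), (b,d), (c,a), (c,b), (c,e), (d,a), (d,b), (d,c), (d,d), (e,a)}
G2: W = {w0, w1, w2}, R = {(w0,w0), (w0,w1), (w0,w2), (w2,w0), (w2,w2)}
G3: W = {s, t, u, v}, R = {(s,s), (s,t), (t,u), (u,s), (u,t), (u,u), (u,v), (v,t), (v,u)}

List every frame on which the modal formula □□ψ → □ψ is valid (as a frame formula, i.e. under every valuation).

G2, G3

Frame correspondent (Sahlqvist): ∀x ∀y (Rxy → ∃z (Rxz ∧ Rzy)) — i.e. density.
G1: fails — Rcb but no z with Rcz and Rzb.
G2: ✓.
G3: ✓.
Valid on: G2, G3.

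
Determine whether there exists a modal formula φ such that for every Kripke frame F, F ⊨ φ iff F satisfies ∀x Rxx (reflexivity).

Yes: it is reflexivity, defined by the T schema □r → r.
Suppose □r→r is valid. At any x set V(r)={w : Rxw}. Then □r holds at x, so r holds at x, i.e. Rxx.

Definable; □r → r defines it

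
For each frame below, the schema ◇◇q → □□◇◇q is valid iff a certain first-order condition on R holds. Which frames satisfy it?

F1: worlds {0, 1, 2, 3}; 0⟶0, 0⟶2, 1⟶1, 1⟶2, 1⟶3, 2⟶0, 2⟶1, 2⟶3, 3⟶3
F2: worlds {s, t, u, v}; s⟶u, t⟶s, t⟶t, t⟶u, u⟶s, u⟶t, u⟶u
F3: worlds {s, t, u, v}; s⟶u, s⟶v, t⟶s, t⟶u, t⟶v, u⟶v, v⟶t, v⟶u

This is the axiom for a generalized confluence (Geach) condition; its first-order frame correspondent is ∀x ∀y ∀z ((xR²y ∧ xR²z) → ∃w (y = w ∧ zR²w)).
F1: fails — 0R²0, 0R²3 but no w with 0=w and 3R²w.
F2: ✓.
F3: fails — sR²t, sR²v but no w with t=w and vR²w.

F2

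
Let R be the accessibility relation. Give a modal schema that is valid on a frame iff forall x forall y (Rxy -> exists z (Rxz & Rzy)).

□□ψ → □ψ

A defining formula is □□ψ → □ψ (the C4 axiom).
Suppose □□ψ→□ψ is valid. Take Rxy and set V(ψ)={w : xR²w}. Then □□ψ at x, so □ψ at x, so ψ at y, i.e. ∃z(Rxz∧Rzy).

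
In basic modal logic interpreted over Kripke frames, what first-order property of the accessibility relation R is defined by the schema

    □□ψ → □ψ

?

Suppose □□ψ→□ψ is valid. Take Rxy and set V(ψ)={w : xR²w}. Then □□ψ at x, so □ψ at x, so ψ at y, i.e. ∃z(Rxz∧Rzy).
The converse is a direct semantic check.
Frame condition: ∀x ∀y (Rxy → ∃z (Rxz ∧ Rzy)).

Density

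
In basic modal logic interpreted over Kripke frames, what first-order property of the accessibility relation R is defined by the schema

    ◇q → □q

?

partial functionality

Suppose ◇q→□q is valid. Take Rxy, Rxz and set V(q)={y}. Then ◇q at x, so □q at x, so q at z, i.e. z=y.
The converse is a direct semantic check.
So the correspondent is partial functionality.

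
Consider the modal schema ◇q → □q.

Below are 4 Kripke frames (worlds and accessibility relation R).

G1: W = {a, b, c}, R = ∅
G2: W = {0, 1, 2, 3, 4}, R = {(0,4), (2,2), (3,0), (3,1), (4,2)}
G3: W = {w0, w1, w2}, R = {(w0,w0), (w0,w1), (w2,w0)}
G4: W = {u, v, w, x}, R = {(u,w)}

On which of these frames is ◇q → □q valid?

This is the axiom for partial functionality; its first-order frame correspondent is ∀x ∀y ∀z (Rxy ∧ Rxz → y = z).
G1: satisfies the condition.
G2: fails — 3 sees both 0 and 1.
G3: fails — w0 sees both w0 and w1.
G4: satisfies the condition.
Valid on: G1, G4.

G1, G4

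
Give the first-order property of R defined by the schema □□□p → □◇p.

∀x ∀z (xRz → ∃w (xR³w ∧ zRw))

This is a Sahlqvist (Geach-type) schema ◇^0□^3p → □^1◇^1p.
First-order correspondent: ∀x ∀z (xRz → ∃w (xR³w ∧ zRw)).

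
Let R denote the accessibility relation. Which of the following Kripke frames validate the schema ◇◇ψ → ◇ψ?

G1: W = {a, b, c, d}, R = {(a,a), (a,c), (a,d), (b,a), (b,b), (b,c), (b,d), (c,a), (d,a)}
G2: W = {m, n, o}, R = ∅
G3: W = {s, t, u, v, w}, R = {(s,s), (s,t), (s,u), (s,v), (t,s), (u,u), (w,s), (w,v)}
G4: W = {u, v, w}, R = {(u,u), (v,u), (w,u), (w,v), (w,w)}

Frame correspondent (Sahlqvist): ∀x ∀y ∀z (Rxy ∧ Ryz → Rxz) — i.e. transitivity.
G1: fails — Rca and Rac but not Rcc.
G2: satisfies the condition.
G3: fails — Rts and Rsv but not Rtv.
G4: satisfies the condition.

G2, G4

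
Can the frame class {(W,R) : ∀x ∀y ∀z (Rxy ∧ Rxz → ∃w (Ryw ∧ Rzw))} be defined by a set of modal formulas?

Yes, by ◇□p → □◇p

The condition is convergence. A defining modal formula is ◇□p → □◇p.
Suppose ◇□p→□◇p is valid. Take Rxy, Rxz and set V(p)={w : Ryw}. Then □p at y so ◇□p at x, so □◇p at x, so ◇p at z, giving w with Rzw and Ryw.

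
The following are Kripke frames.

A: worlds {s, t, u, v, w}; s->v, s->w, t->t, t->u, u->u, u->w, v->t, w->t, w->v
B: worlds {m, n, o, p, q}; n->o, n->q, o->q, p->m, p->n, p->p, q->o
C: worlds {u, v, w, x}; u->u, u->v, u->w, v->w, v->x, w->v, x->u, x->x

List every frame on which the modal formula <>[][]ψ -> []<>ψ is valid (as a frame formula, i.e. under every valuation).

A

The schema corresponds to a generalized confluence (Geach) condition: forall x forall y forall z ((xRy & xRz) -> exists w (y R^2 w & zRw)).
A: ✓.
B: fails — nRo, nRo but no w with oR²w and oRw.
C: fails — uRw, uRw but no t with wR²t and wRt.
Valid on: A.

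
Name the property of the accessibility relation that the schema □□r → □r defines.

Suppose □□r→□r is valid. Take Rxy and set V(r)={w : xR²w}. Then □□r at x, so □r at x, so r at y, i.e. ∃z(Rxz∧Rzy).

density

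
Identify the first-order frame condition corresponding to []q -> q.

Suppose □q→q is valid. At any x set V(q)={w : Rxw}. Then □q holds at x, so q holds at x, i.e. Rxx.
Conversely, any frame satisfying forall x Rxx validates the schema.
Frame condition: forall x Rxx.

Reflexivity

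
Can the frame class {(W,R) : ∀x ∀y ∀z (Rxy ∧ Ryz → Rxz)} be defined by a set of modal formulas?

The condition is transitivity. A defining modal formula is □q → □□q.
Suppose □q→□□q is valid. Take Rxy, Ryz and set V(q)={w : Rxw}. Then □q at x, so □□q at x, so □q at y, so q at z, i.e. Rxz.

Definable; □q → □□q defines it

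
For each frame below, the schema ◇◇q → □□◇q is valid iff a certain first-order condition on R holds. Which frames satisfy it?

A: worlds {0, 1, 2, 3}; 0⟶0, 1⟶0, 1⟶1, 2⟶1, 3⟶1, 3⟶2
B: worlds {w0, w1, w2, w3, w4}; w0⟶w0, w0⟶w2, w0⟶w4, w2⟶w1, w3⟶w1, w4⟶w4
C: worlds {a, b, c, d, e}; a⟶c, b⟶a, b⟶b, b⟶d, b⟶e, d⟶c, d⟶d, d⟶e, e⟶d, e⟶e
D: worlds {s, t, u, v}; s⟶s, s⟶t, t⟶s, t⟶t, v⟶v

This is the axiom for a generalized confluence (Geach) condition; its first-order frame correspondent is ∀x ∀y ∀z ((xR²y ∧ xR²z) → ∃w (y = w ∧ zRw)).
A: fails — 1R²1, 1R²0 but no w with 1=w and 0Rw.
B: fails — w0R²w0, w0R²w1 but no w with w0=w and w1Rw.
C: fails — bR²a, bR²a but no w with a=w and aRw.
D: satisfies the condition.
Valid on: D.

D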